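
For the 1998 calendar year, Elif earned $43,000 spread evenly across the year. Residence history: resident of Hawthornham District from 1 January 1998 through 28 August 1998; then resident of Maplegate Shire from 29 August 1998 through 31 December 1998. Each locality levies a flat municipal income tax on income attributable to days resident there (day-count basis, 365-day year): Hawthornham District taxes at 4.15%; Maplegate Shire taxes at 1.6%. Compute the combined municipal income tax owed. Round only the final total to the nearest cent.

Hawthornham District, 1 January – 28 August 1998: 240 days → $43,000 × 4.15% × 240/365 = $1,173.3699
Maplegate Shire, 29 August – 31 December 1998: 125 days → $43,000 × 1.6% × 125/365 = $235.6164
Total = $1,408.9863

$1,408.99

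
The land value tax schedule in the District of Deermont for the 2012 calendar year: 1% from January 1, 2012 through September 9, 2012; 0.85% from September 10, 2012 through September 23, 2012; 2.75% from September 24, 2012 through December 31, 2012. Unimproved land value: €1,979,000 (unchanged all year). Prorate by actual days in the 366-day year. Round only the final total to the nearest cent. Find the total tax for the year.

€29,044.26

January 1 – September 9, 2012: 253 days at 1% → €1,979,000 × 1% × 253/366 = €13,679.9727
September 10 – September 23, 2012: 14 days at 0.85% → €1,979,000 × 0.85% × 14/366 = €643.4454
September 24 – December 31, 2012: 99 days at 2.75% → €1,979,000 × 2.75% × 99/366 = €14,720.8402
Total = €29,044.2582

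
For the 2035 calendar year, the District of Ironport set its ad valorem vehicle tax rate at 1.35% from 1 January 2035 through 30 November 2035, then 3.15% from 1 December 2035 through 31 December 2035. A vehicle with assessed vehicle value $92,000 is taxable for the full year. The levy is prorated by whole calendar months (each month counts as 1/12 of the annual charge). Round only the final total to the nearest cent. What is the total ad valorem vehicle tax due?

1 January – 30 November 2035: 11 months at 1.35% → $92,000 × 1.35% × 11/12 = $1,138.5000
1 December – 31 December 2035: 1 month at 3.15% → $92,000 × 3.15% × 1/12 = $241.5000
Total = $1,380.0000

$1,380.00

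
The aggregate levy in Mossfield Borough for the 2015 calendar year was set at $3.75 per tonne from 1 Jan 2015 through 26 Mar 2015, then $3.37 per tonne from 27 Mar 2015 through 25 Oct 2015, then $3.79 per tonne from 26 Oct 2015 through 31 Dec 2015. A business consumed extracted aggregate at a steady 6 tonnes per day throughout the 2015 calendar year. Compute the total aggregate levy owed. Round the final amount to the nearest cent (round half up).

1 Jan – 26 Mar 2015: 85 days × 6 tonnes/day = 510 tonnes at $3.75/tonne → $1,912.50
27 Mar – 25 Oct 2015: 213 days × 6 tonnes/day = 1,278 tonnes at $3.37/tonne → $4,306.86
26 Oct – 31 Dec 2015: 67 days × 6 tonnes/day = 402 tonnes at $3.79/tonne → $1,523.58

$7,742.94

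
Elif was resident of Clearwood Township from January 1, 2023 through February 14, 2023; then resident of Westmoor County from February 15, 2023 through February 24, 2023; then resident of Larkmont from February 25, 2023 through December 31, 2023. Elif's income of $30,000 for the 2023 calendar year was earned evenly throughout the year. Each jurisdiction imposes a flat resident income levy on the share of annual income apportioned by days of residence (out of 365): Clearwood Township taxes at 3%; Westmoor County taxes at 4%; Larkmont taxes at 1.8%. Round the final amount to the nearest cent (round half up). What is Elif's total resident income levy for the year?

Clearwood Township, January 1 – February 14, 2023: 45 days → $30,000 × 3% × 45/365 = $110.9589
Westmoor County, February 15 – February 24, 2023: 10 days → $30,000 × 4% × 10/365 = $32.8767
Larkmont, February 25 – December 31, 2023: 310 days → $30,000 × 1.8% × 310/365 = $458.6301
Total = $602.4658

$602.47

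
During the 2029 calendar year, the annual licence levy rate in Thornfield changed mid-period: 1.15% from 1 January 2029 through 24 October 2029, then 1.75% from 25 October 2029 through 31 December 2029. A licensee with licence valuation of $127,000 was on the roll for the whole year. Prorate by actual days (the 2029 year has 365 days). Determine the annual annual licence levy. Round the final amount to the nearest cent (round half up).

1 January – 24 October 2029: 297 days at 1.15% → $127,000 × 1.15% × 297/365 = $1,188.4068
25 October – 31 December 2029: 68 days at 1.75% → $127,000 × 1.75% × 68/365 = $414.0548
Total = $1,602.4616

$1,602.46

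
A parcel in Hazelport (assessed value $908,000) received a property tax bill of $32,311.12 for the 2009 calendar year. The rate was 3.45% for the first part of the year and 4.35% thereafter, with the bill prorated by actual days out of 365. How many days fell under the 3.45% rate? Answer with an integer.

Let d = days at the first rate; then 365 − d days at the second rate.
$908,000 × [3.45%·d + 4.35%·(365−d)] / 365 = $32,311.12
Solving gives d = 321, so the new rate took effect on 18 Nov 2009.

321 days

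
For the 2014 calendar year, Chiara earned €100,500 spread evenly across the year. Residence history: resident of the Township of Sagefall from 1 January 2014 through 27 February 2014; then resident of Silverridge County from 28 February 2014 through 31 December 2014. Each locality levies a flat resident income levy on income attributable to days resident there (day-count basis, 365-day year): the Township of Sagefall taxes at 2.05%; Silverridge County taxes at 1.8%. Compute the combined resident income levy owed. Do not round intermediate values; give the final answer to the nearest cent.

The Township of Sagefall, 1 January – 27 February 2014: 58 days → €100,500 × 2.05% × 58/365 = €327.3822
Silverridge County, 28 February – 31 December 2014: 307 days → €100,500 × 1.8% × 307/365 = €1,521.5425
Total = €1,848.9247

€1,848.92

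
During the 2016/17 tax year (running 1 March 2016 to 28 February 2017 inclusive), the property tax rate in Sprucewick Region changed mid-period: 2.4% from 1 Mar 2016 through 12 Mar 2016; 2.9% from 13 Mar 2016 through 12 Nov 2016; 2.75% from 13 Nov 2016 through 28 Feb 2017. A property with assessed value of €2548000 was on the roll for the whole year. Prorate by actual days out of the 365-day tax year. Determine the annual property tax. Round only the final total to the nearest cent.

€72342.26

1 Mar – 12 Mar 2016: 12 days at 2.4% → €2548000 × 2.4% × 12/365 = €2010.4767
13 Mar – 12 Nov 2016: 245 days at 2.9% → €2548000 × 2.9% × 245/365 = €49598.7397
13 Nov 2016 – 28 Feb 2017: 108 days at 2.75% → €2548000 × 2.75% × 108/365 = €20733.0411
Total = €72342.2575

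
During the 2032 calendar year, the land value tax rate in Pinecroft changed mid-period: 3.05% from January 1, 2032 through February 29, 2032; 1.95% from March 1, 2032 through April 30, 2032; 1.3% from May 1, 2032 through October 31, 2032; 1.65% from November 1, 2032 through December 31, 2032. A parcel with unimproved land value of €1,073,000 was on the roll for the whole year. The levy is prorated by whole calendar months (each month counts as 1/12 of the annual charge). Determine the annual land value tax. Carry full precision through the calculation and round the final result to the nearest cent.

€18,866.92

January 1 – February 29, 2032: 2 months at 3.05% → €1,073,000 × 3.05% × 2/12 = €5,454.4167
March 1 – April 30, 2032: 2 months at 1.95% → €1,073,000 × 1.95% × 2/12 = €3,487.2500
May 1 – October 31, 2032: 6 months at 1.3% → €1,073,000 × 1.3% × 6/12 = €6,974.5000
November 1 – December 31, 2032: 2 months at 1.65% → €1,073,000 × 1.65% × 2/12 = €2,950.7500
Total = €18,866.9167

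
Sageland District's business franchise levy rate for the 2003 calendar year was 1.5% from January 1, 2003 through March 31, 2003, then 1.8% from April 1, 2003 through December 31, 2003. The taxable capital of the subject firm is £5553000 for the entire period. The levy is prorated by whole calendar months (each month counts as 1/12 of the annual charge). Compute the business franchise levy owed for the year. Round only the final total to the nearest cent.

£95789.25

January 1 – March 31, 2003: 3 months at 1.5% → £5553000 × 1.5% × 3/12 = £20823.7500
April 1 – December 31, 2003: 9 months at 1.8% → £5553000 × 1.8% × 9/12 = £74965.5000
Total = £95789.2500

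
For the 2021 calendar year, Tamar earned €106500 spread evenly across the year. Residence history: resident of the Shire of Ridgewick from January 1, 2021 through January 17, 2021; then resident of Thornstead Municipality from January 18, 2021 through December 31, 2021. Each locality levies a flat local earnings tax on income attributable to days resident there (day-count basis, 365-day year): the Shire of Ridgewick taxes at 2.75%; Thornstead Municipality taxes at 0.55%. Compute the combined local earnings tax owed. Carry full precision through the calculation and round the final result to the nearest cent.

€694.88

The Shire of Ridgewick, January 1 – January 17, 2021: 17 days → €106500 × 2.75% × 17/365 = €136.4075
Thornstead Municipality, January 18 – December 31, 2021: 348 days → €106500 × 0.55% × 348/365 = €558.4685
Total = €694.8760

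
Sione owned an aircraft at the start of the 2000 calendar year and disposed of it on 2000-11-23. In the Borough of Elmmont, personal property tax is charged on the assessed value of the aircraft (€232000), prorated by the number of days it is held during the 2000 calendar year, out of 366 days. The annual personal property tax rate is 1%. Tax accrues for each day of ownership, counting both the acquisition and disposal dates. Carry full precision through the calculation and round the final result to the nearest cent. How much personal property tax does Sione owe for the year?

€2079.13

Days held (2000-01-01 to 2000-11-23): 328 out of 366
Tax = €232000 × 1% × 328/366 = €2079.1257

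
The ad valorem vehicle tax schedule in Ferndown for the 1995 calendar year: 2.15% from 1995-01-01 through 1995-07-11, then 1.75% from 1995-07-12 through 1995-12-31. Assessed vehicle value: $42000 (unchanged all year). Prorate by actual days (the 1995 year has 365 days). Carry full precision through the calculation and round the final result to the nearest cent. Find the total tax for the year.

1995-01-01 to 1995-07-11: 192 days at 2.15% → $42000 × 2.15% × 192/365 = $475.0027
1995-07-12 to 1995-12-31: 173 days at 1.75% → $42000 × 1.75% × 173/365 = $348.3699
Total = $823.3726

$823.37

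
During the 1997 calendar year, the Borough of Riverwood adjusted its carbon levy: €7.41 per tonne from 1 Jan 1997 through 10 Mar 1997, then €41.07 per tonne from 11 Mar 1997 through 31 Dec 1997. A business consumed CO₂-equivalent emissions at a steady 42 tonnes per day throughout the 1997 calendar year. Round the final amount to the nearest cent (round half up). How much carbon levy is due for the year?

€532,056.42

1 Jan – 10 Mar 1997: 69 days × 42 tonnes/day = 2,898 tonnes at €7.41/tonne → €21,474.18
11 Mar – 31 Dec 1997: 296 days × 42 tonnes/day = 12,432 tonnes at €41.07/tonne → €510,582.24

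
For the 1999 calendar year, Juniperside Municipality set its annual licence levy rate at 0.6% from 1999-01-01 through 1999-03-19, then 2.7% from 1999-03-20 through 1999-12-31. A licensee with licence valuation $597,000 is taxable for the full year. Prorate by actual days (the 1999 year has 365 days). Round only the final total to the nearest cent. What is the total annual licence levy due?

$13,439.86

1999-01-01 to 1999-03-19: 78 days at 0.6% → $597,000 × 0.6% × 78/365 = $765.4685
1999-03-20 to 1999-12-31: 287 days at 2.7% → $597,000 × 2.7% × 287/365 = $12,674.3918
Total = $13,439.8603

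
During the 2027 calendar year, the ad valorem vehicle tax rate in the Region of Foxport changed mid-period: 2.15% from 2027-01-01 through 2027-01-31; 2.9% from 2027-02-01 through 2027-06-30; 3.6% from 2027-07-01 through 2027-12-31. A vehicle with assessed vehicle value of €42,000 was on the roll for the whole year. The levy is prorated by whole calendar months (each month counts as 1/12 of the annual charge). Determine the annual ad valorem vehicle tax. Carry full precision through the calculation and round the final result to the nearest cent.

2027-01-01 to 2027-01-31: 1 month at 2.15% → €42,000 × 2.15% × 1/12 = €75.2500
2027-02-01 to 2027-06-30: 5 months at 2.9% → €42,000 × 2.9% × 5/12 = €507.5000
2027-07-01 to 2027-12-31: 6 months at 3.6% → €42,000 × 3.6% × 6/12 = €756.0000
Total = €1,338.7500

€1,338.75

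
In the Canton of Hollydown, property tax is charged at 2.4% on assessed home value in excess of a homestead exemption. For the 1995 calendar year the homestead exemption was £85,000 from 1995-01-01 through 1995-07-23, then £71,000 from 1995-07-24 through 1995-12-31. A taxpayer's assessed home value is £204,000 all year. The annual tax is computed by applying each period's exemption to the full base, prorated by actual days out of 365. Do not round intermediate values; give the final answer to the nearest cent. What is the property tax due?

£3,004.21

1995-01-01 to 1995-07-23: 204 days, exemption £85,000 → (£204,000 − £85,000) × 2.4% × 204/365 = £1,596.2301
1995-07-24 to 1995-12-31: 161 days, exemption £71,000 → (£204,000 − £71,000) × 2.4% × 161/365 = £1,407.9781
Total = £3,004.2082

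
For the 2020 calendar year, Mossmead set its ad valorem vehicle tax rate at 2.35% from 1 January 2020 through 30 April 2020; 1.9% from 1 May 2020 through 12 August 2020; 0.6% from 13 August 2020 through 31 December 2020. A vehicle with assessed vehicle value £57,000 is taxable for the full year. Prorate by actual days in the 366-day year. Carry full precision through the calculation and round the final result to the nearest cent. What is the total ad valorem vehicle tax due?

1 January – 30 April 2020: 121 days at 2.35% → £57,000 × 2.35% × 121/366 = £442.8402
1 May – 12 August 2020: 104 days at 1.9% → £57,000 × 1.9% × 104/366 = £307.7377
13 August – 31 December 2020: 141 days at 0.6% → £57,000 × 0.6% × 141/366 = £131.7541
Total = £882.3320

£882.33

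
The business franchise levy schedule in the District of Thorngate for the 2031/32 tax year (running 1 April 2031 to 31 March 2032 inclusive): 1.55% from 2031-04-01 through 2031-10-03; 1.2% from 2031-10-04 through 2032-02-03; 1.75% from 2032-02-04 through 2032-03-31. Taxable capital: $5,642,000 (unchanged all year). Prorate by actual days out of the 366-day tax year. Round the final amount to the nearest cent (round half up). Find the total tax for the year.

$82,572.06

2031-04-01 to 2031-10-03: 186 days at 1.55% → $5,642,000 × 1.55% × 186/366 = $44,442.3115
2031-10-04 to 2032-02-03: 123 days at 1.2% → $5,642,000 × 1.2% × 123/366 = $22,752.9836
2032-02-04 to 2032-03-31: 57 days at 1.75% → $5,642,000 × 1.75% × 57/366 = $15,376.7623
Total = $82,572.0574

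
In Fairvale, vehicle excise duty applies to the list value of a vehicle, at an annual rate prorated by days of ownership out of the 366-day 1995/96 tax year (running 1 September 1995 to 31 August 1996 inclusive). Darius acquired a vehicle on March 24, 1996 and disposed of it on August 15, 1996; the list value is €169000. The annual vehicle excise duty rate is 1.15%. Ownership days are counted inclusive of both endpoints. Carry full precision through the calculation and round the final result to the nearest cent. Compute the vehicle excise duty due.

€769.97

Days held (March 24 – August 15, 1996): 145 out of 366
Tax = €169000 × 1.15% × 145/366 = €769.9658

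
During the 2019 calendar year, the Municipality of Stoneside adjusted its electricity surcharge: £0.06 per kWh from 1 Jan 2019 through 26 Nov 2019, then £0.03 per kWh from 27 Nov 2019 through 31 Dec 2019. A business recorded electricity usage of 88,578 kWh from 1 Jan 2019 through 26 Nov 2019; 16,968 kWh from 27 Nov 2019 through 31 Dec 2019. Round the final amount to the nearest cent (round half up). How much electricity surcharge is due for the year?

£5823.72

1 Jan – 26 Nov 2019: 88,578 kWh at £0.06/kWh → £5314.68
27 Nov – 31 Dec 2019: 16,968 kWh at £0.03/kWh → £509.04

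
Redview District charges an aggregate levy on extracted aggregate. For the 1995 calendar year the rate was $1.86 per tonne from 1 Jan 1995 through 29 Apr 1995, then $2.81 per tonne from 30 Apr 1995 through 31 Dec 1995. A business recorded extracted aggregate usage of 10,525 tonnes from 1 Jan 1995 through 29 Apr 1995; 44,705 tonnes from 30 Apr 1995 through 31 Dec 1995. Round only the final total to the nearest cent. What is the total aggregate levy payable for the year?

$145,197.55

1 Jan – 29 Apr 1995: 10,525 tonnes at $1.86/tonne → $19,576.50
30 Apr – 31 Dec 1995: 44,705 tonnes at $2.81/tonne → $125,621.05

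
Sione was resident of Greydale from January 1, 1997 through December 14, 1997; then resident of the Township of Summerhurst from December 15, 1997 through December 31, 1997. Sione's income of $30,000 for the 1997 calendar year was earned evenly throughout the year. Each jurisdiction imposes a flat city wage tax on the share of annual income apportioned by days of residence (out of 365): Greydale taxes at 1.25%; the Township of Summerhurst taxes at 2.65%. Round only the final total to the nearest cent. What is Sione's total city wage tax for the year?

Greydale, January 1 – December 14, 1997: 348 days → $30,000 × 1.25% × 348/365 = $357.5342
The Township of Summerhurst, December 15 – December 31, 1997: 17 days → $30,000 × 2.65% × 17/365 = $37.0274
Total = $394.5616

$394.56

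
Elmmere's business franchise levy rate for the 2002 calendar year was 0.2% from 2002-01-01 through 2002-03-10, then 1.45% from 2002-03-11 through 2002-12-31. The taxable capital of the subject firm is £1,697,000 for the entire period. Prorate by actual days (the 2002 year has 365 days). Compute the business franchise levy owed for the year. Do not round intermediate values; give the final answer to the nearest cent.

2002-01-01 to 2002-03-10: 69 days at 0.2% → £1,697,000 × 0.2% × 69/365 = £641.6055
2002-03-11 to 2002-12-31: 296 days at 1.45% → £1,697,000 × 1.45% × 296/365 = £19,954.8603
Total = £20,596.4658

£20,596.47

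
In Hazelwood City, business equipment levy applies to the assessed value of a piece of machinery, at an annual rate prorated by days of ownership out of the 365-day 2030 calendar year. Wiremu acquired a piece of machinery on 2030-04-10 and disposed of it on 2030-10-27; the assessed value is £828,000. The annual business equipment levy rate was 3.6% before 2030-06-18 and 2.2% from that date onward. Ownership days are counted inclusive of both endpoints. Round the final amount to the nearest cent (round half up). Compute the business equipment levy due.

2030-04-10 to 2030-06-17: 69 days at 3.6% → £828,000 × 3.6% × 69/365 = £5,634.9370
2030-06-18 to 2030-10-27: 132 days at 2.2% → £828,000 × 2.2% × 132/365 = £6,587.7041
Total = £12,222.6411

£12,222.64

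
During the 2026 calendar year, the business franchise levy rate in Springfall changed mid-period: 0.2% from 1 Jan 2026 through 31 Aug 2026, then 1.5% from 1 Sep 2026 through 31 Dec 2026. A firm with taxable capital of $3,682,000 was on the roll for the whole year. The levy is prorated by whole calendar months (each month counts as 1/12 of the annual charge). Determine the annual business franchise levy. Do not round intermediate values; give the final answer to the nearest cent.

$23,319.33

1 Jan – 31 Aug 2026: 8 months at 0.2% → $3,682,000 × 0.2% × 8/12 = $4,909.3333
1 Sep – 31 Dec 2026: 4 months at 1.5% → $3,682,000 × 1.5% × 4/12 = $18,410.0000
Total = $23,319.3333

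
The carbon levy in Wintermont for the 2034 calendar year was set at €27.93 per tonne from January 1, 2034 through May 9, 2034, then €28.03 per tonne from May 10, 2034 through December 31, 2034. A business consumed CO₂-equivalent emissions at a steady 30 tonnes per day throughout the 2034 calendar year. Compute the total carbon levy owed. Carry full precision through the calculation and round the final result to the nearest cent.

January 1 – May 9, 2034: 129 days × 30 tonnes/day = 3,870 tonnes at €27.93/tonne → €108,089.10
May 10 – December 31, 2034: 236 days × 30 tonnes/day = 7,080 tonnes at €28.03/tonne → €198,452.40

€306,541.50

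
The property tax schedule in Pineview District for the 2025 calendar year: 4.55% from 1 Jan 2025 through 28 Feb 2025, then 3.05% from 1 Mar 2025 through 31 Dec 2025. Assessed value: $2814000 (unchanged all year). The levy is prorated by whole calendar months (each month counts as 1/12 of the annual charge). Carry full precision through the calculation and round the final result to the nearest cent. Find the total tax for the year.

1 Jan – 28 Feb 2025: 2 months at 4.55% → $2814000 × 4.55% × 2/12 = $21339.5000
1 Mar – 31 Dec 2025: 10 months at 3.05% → $2814000 × 3.05% × 10/12 = $71522.5000
Total = $92862.0000

$92862.00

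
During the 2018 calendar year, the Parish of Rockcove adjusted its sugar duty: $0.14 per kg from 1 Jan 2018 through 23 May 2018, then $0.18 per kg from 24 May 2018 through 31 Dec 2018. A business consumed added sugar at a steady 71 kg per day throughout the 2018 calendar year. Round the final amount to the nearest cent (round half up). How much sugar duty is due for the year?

1 Jan – 23 May 2018: 143 days × 71 kg/day = 10,153 kg at $0.14/kg → $1421.42
24 May – 31 Dec 2018: 222 days × 71 kg/day = 15,762 kg at $0.18/kg → $2837.16

$4258.58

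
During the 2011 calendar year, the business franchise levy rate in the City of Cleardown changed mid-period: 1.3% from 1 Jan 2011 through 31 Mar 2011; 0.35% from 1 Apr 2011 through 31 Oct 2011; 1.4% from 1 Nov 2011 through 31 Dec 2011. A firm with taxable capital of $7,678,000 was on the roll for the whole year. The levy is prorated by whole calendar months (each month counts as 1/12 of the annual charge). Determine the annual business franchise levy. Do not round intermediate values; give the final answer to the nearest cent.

1 Jan – 31 Mar 2011: 3 months at 1.3% → $7,678,000 × 1.3% × 3/12 = $24,953.5000
1 Apr – 31 Oct 2011: 7 months at 0.35% → $7,678,000 × 0.35% × 7/12 = $15,675.9167
1 Nov – 31 Dec 2011: 2 months at 1.4% → $7,678,000 × 1.4% × 2/12 = $17,915.3333
Total = $58,544.7500

$58,544.75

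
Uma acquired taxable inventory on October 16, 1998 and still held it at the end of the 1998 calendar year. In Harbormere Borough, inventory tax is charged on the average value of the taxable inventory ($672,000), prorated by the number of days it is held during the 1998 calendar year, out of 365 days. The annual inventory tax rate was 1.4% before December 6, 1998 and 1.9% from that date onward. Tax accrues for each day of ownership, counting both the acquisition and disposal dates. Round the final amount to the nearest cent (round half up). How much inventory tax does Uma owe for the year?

$2,224.04

October 16 – December 5, 1998: 51 days at 1.4% → $672,000 × 1.4% × 51/365 = $1,314.5425
December 6 – December 31, 1998: 26 days at 1.9% → $672,000 × 1.9% × 26/365 = $909.5014
Total = $2,224.0438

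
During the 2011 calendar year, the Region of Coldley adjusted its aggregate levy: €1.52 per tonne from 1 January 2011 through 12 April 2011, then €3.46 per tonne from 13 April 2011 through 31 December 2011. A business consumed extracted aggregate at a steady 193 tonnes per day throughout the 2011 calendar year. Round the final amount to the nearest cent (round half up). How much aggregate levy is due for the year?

1 January – 12 April 2011: 102 days × 193 tonnes/day = 19,686 tonnes at €1.52/tonne → €29,922.72
13 April – 31 December 2011: 263 days × 193 tonnes/day = 50,759 tonnes at €3.46/tonne → €175,626.14

€205,548.86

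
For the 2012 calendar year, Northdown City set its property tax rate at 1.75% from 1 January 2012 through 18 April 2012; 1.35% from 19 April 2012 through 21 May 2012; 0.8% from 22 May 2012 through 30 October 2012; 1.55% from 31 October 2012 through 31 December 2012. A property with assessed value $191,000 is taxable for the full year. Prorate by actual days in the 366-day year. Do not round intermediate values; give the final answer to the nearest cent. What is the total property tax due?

$2,405.77

1 January – 18 April 2012: 109 days at 1.75% → $191,000 × 1.75% × 109/366 = $995.4440
19 April – 21 May 2012: 33 days at 1.35% → $191,000 × 1.35% × 33/366 = $232.4877
22 May – 30 October 2012: 162 days at 0.8% → $191,000 × 0.8% × 162/366 = $676.3279
31 October – 31 December 2012: 62 days at 1.55% → $191,000 × 1.55% × 62/366 = $501.5055
Total = $2,405.7650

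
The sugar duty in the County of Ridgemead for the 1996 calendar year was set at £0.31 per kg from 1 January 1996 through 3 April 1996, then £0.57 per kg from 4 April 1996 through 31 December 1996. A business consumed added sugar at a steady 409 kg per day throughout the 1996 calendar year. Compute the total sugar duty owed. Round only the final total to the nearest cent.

£75,329.62

1 January – 3 April 1996: 94 days × 409 kg/day = 38,446 kg at £0.31/kg → £11,918.26
4 April – 31 December 1996: 272 days × 409 kg/day = 111,248 kg at £0.57/kg → £63,411.36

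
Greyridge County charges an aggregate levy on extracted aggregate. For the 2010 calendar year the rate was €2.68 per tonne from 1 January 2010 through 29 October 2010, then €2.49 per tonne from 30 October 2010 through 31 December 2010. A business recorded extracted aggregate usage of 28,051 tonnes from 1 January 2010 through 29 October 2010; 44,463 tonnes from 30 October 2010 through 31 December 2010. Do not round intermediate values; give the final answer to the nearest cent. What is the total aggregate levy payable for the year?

1 January – 29 October 2010: 28,051 tonnes at €2.68/tonne → €75176.68
30 October – 31 December 2010: 44,463 tonnes at €2.49/tonne → €110712.87

€185889.55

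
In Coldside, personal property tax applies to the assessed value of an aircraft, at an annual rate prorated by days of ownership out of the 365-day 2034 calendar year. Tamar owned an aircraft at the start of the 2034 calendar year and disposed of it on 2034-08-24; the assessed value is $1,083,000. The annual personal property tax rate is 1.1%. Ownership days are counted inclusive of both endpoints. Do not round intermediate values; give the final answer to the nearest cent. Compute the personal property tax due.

$7,702.65

Days held (2034-01-01 to 2034-08-24): 236 out of 365
Tax = $1,083,000 × 1.1% × 236/365 = $7,702.6521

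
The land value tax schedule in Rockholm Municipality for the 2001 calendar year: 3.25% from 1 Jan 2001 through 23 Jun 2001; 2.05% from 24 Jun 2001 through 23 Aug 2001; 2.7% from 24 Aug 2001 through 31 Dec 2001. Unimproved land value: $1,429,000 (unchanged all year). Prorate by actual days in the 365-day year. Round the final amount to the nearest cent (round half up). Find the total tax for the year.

$40,777.40

1 Jan – 23 Jun 2001: 174 days at 3.25% → $1,429,000 × 3.25% × 174/365 = $22,139.7123
24 Jun – 23 Aug 2001: 61 days at 2.05% → $1,429,000 × 2.05% × 61/365 = $4,895.7932
24 Aug – 31 Dec 2001: 130 days at 2.7% → $1,429,000 × 2.7% × 130/365 = $13,741.8904
Total = $40,777.3959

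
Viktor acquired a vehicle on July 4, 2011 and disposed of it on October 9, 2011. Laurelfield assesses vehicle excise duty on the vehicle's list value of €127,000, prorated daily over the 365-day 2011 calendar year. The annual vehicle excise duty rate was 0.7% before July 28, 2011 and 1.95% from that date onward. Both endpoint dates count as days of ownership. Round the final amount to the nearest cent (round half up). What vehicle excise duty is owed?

€560.54

July 4 – July 27, 2011: 24 days at 0.7% → €127,000 × 0.7% × 24/365 = €58.4548
July 28 – October 9, 2011: 74 days at 1.95% → €127,000 × 1.95% × 74/365 = €502.0849
Total = €560.5397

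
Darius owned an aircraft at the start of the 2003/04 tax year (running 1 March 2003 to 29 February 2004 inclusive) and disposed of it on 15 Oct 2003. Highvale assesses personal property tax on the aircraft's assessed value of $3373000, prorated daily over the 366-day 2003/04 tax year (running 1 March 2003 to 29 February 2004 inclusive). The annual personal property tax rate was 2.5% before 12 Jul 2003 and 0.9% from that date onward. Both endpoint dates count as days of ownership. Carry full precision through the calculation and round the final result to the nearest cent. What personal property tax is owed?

$38605.18

1 Mar – 11 Jul 2003: 133 days at 2.5% → $3373000 × 2.5% × 133/366 = $30642.6913
12 Jul – 15 Oct 2003: 96 days at 0.9% → $3373000 × 0.9% × 96/366 = $7962.4918
Total = $38605.1831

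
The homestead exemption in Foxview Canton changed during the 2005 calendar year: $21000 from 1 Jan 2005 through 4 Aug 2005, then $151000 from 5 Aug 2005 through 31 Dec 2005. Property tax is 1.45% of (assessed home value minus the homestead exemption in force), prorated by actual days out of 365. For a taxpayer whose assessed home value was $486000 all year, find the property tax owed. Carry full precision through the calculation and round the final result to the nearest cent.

1 Jan – 4 Aug 2005: 216 days, exemption $21000 → ($486000 − $21000) × 1.45% × 216/365 = $3990.0822
5 Aug – 31 Dec 2005: 149 days, exemption $151000 → ($486000 − $151000) × 1.45% × 149/365 = $1982.9247
Total = $5973.0068

$5973.01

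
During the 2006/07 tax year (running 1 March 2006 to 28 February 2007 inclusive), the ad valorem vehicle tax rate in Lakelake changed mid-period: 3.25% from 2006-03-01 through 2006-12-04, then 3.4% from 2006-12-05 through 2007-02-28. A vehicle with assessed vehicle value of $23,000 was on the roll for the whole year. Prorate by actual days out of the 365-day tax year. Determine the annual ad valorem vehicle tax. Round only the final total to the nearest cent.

2006-03-01 to 2006-12-04: 279 days at 3.25% → $23,000 × 3.25% × 279/365 = $571.3767
2006-12-05 to 2007-02-28: 86 days at 3.4% → $23,000 × 3.4% × 86/365 = $184.2521
Total = $755.6288

$755.63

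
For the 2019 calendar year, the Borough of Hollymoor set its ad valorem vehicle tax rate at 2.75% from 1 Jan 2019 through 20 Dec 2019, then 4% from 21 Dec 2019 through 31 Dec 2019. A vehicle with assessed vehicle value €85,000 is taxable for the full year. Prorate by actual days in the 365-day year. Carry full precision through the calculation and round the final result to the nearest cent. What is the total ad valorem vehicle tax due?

1 Jan – 20 Dec 2019: 354 days at 2.75% → €85,000 × 2.75% × 354/365 = €2,267.0548
21 Dec – 31 Dec 2019: 11 days at 4% → €85,000 × 4% × 11/365 = €102.4658
Total = €2,369.5205

€2,369.52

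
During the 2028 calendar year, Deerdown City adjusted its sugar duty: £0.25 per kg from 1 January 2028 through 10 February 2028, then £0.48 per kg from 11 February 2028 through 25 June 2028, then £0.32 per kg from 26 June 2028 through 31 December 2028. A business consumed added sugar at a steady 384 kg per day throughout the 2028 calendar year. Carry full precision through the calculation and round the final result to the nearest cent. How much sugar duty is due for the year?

£52,227.84

1 January – 10 February 2028: 41 days × 384 kg/day = 15,744 kg at £0.25/kg → £3,936.00
11 February – 25 June 2028: 136 days × 384 kg/day = 52,224 kg at £0.48/kg → £25,067.52
26 June – 31 December 2028: 189 days × 384 kg/day = 72,576 kg at £0.32/kg → £23,224.32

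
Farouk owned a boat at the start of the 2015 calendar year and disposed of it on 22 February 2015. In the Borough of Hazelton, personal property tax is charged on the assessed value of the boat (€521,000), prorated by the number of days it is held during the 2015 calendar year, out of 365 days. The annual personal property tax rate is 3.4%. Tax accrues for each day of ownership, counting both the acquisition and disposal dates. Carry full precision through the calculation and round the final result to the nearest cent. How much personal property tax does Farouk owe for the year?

€2,572.17

Days held (1 January – 22 February 2015): 53 out of 365
Tax = €521,000 × 3.4% × 53/365 = €2,572.1699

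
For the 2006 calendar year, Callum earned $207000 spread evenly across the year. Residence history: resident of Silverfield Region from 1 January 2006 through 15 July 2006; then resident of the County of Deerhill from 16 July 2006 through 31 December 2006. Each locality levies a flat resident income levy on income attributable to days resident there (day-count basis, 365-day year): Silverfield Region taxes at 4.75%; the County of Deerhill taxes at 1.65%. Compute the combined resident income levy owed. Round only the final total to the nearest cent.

Silverfield Region, 1 January – 15 July 2006: 196 days → $207000 × 4.75% × 196/365 = $5279.9178
The County of Deerhill, 16 July – 31 December 2006: 169 days → $207000 × 1.65% × 169/365 = $1581.4233
Total = $6861.3411

$6861.34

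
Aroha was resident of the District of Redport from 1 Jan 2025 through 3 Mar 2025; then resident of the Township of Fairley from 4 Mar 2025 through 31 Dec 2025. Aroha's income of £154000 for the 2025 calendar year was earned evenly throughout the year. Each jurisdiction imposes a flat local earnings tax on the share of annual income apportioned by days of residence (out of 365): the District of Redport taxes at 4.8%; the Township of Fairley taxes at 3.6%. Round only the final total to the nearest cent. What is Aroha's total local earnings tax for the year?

£5857.91

The District of Redport, 1 Jan – 3 Mar 2025: 62 days → £154000 × 4.8% × 62/365 = £1255.6274
The Township of Fairley, 4 Mar – 31 Dec 2025: 303 days → £154000 × 3.6% × 303/365 = £4602.2795
Total = £5857.9068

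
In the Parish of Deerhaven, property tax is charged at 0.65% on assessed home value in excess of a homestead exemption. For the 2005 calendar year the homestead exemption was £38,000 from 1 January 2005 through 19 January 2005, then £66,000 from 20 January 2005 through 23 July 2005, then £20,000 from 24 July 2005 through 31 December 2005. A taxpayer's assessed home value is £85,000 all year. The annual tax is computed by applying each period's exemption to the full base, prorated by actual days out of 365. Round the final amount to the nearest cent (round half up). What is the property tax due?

£264.86

1 January – 19 January 2005: 19 days, exemption £38,000 → (£85,000 − £38,000) × 0.65% × 19/365 = £15.9027
20 January – 23 July 2005: 185 days, exemption £66,000 → (£85,000 − £66,000) × 0.65% × 185/365 = £62.5959
24 July – 31 December 2005: 161 days, exemption £20,000 → (£85,000 − £20,000) × 0.65% × 161/365 = £186.3630
Total = £264.8616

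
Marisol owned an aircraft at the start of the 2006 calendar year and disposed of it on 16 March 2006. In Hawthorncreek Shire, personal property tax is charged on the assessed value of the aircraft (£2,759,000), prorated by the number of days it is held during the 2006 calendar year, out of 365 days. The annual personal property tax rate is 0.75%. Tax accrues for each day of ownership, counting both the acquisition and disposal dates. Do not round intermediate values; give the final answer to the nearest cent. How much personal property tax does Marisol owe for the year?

£4,251.88

Days held (1 January – 16 March 2006): 75 out of 365
Tax = £2,759,000 × 0.75% × 75/365 = £4,251.8836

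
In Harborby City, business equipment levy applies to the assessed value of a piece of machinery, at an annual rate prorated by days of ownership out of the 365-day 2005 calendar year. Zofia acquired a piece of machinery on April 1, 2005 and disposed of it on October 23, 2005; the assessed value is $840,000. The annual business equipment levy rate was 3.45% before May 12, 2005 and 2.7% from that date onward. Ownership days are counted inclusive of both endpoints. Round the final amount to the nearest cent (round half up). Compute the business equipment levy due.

April 1 – May 11, 2005: 41 days at 3.45% → $840,000 × 3.45% × 41/365 = $3,255.2877
May 12 – October 23, 2005: 165 days at 2.7% → $840,000 × 2.7% × 165/365 = $10,252.6027
Total = $13,507.8904

$13,507.89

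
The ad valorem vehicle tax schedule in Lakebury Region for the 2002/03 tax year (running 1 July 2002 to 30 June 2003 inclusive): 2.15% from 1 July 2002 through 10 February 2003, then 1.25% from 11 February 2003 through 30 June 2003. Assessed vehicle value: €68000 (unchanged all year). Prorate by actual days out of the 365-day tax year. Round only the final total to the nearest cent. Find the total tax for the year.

1 July 2002 – 10 February 2003: 225 days at 2.15% → €68000 × 2.15% × 225/365 = €901.2329
11 February – 30 June 2003: 140 days at 1.25% → €68000 × 1.25% × 140/365 = €326.0274
Total = €1227.2603

€1227.26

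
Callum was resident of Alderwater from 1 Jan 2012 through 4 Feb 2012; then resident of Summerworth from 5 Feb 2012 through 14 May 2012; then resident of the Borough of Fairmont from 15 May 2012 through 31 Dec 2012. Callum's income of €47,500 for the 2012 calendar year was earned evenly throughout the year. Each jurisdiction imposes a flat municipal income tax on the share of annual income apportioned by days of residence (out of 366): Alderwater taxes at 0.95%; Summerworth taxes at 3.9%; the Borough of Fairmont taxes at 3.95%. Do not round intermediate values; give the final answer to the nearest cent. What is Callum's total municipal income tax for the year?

€1,733.49

Alderwater, 1 Jan – 4 Feb 2012: 35 days → €47,500 × 0.95% × 35/366 = €43.1523
Summerworth, 5 Feb – 14 May 2012: 100 days → €47,500 × 3.9% × 100/366 = €506.1475
The Borough of Fairmont, 15 May – 31 Dec 2012: 231 days → €47,500 × 3.95% × 231/366 = €1,184.1906
Total = €1,733.4904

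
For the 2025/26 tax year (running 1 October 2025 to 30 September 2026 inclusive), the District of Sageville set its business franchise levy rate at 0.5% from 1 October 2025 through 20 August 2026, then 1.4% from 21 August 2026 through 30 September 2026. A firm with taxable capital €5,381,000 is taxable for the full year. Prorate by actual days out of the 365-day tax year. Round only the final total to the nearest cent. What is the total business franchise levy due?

€32,344.97

1 October 2025 – 20 August 2026: 324 days at 0.5% → €5,381,000 × 0.5% × 324/365 = €23,882.7945
21 August – 30 September 2026: 41 days at 1.4% → €5,381,000 × 1.4% × 41/365 = €8,462.1753
Total = €32,344.9699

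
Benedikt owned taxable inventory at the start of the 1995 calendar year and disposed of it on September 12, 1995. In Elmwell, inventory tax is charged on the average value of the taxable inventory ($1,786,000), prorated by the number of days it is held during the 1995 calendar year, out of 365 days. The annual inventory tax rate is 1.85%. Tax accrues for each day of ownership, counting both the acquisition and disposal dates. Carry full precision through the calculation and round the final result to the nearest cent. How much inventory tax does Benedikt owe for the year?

$23,083.44

Days held (January 1 – September 12, 1995): 255 out of 365
Tax = $1,786,000 × 1.85% × 255/365 = $23,083.4384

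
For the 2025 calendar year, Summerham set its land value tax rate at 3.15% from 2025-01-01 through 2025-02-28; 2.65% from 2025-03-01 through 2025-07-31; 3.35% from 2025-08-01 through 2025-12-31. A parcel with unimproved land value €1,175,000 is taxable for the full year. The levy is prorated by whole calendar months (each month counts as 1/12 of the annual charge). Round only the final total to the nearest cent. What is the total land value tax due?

€35,543.75

2025-01-01 to 2025-02-28: 2 months at 3.15% → €1,175,000 × 3.15% × 2/12 = €6,168.7500
2025-03-01 to 2025-07-31: 5 months at 2.65% → €1,175,000 × 2.65% × 5/12 = €12,973.9583
2025-08-01 to 2025-12-31: 5 months at 3.35% → €1,175,000 × 3.35% × 5/12 = €16,401.0417
Total = €35,543.7500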